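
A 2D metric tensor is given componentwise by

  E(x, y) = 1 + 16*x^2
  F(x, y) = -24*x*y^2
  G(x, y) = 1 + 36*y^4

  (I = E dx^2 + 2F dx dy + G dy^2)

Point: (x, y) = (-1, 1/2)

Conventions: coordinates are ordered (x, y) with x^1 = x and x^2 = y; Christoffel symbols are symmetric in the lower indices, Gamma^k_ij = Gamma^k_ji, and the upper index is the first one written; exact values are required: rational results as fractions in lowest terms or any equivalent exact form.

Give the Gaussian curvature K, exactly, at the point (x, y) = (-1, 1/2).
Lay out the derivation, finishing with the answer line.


E = 17, F = 6, G = 13/4, EG - F^2 = 77/4 at the point
E_x = -32, E_y = 0, F_x = -6, F_y = 24, G_x = 0, G_y = 18
E_yy = 0, F_xy = -24, G_xx = 0
The intrinsic route: Brioschi's K = (det M1 - det M2)/(EG - F^2)^2.
M1 = [[-E_yy/2 + F_xy - G_xx/2, E_x/2, F_x - E_y/2], [F_y - G_x/2, E, F], [G_y/2, F, G]] = [[-24, -16, -6], [24, 17, 6], [9, 6, 13/4]]; det M1 = -24
M2 = [[0, E_y/2, G_x/2], [E_y/2, E, F], [G_x/2, F, G]] = [[0, 0, 0], [0, 17, 6], [0, 6, 13/4]]; det M2 = 0
det M1 - det M2 = -24; K = -24 / (77/4)^2 = -384/5929

Answer: K = -384/5929


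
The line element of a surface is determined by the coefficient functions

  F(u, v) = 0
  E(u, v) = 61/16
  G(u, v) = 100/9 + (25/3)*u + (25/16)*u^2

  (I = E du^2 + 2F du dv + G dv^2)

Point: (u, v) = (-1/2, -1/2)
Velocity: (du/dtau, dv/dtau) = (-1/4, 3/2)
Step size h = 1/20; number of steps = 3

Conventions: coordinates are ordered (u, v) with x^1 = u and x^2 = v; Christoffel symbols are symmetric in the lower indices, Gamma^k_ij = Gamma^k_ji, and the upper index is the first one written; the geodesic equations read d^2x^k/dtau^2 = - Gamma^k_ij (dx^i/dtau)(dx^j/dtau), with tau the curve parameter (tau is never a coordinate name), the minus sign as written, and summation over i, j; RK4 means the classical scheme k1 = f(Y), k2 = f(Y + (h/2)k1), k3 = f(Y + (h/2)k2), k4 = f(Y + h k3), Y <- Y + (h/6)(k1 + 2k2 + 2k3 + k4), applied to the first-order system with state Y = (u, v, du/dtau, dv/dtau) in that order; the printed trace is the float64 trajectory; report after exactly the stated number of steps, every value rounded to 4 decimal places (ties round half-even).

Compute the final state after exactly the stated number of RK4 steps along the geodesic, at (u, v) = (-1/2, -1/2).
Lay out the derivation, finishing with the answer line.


f(Y) = (du/dtau, dv/dtau, -Gamma^u_ij Y'^i Y'^j, -Gamma^v_ij Y'^i Y'^j) with the Gammas evaluated at the stage position; h = 0.050000; intermediate values shown to 6 dp
step 0: u = -0.5000, v = -0.5000, du/dtau = -0.2500, dv/dtau = 1.5000
step 1:
  k1: at (u, v) = (-0.500000, -0.500000), (du/dtau, dv/dtau) = (-0.250000, 1.500000); Gamma_uuu = 0.000000, Gamma_uuv = 0.000000, Gamma_uvv = -0.887978, Gamma_vuu = 0.000000, Gamma_vuv = 0.461538, Gamma_vvv = 0.000000; k1 = (-0.250000, 1.500000, 1.997951, 0.346154)
  k2: at (u, v) = (-0.506250, -0.462500), (du/dtau, dv/dtau) = (-0.200051, 1.508654); Gamma_uuu = 0.000000, Gamma_uuv = 0.000000, Gamma_uvv = -0.885417, Gamma_vuu = 0.000000, Gamma_vuv = 0.462874, Gamma_vvv = 0.000000; k2 = (-0.200051, 1.508654, 2.015241, 0.279398)
  k3: at (u, v) = (-0.505001, -0.462284), (du/dtau, dv/dtau) = (-0.199619, 1.506985); Gamma_uuu = 0.000000, Gamma_uuv = 0.000000, Gamma_uvv = -0.885928, Gamma_vuu = 0.000000, Gamma_vuv = 0.462606, Gamma_vvv = 0.000000; k3 = (-0.199619, 1.506985, 2.011947, 0.278325)
  k4: at (u, v) = (-0.509981, -0.424651), (du/dtau, dv/dtau) = (-0.149403, 1.513916); Gamma_uuu = 0.000000, Gamma_uuv = 0.000000, Gamma_uvv = -0.883888, Gamma_vuu = 0.000000, Gamma_vuv = 0.463674, Gamma_vvv = 0.000000; k4 = (-0.149403, 1.513916, 2.025819, 0.209751)
  Y <- Y + (h/6)(k1 + 2k2 + 2k3 + k4): u = -0.5100, v = -0.4246, du/dtau = -0.1493, dv/dtau = 1.5139
step 2:
  k1: at (u, v) = (-0.509990, -0.424623), (du/dtau, dv/dtau) = (-0.149349, 1.513928); Gamma_uuu = 0.000000, Gamma_uuv = 0.000000, Gamma_uvv = -0.883884, Gamma_vuu = 0.000000, Gamma_vuv = 0.463676, Gamma_vvv = 0.000000; k1 = (-0.149349, 1.513928, 2.025843, 0.209677)
  k2: at (u, v) = (-0.513723, -0.386775), (du/dtau, dv/dtau) = (-0.098703, 1.519170); Gamma_uuu = 0.000000, Gamma_uuv = 0.000000, Gamma_uvv = -0.882354, Gamma_vuu = 0.000000, Gamma_vuv = 0.464480, Gamma_vvv = 0.000000; k2 = (-0.098703, 1.519170, 2.036364, 0.139294)
  k3: at (u, v) = (-0.512457, -0.386644), (du/dtau, dv/dtau) = (-0.098440, 1.517410); Gamma_uuu = 0.000000, Gamma_uuv = 0.000000, Gamma_uvv = -0.882873, Gamma_vuu = 0.000000, Gamma_vuv = 0.464207, Gamma_vvv = 0.000000; k3 = (-0.098440, 1.517410, 2.032845, 0.138680)
  k4: at (u, v) = (-0.514912, -0.348753), (du/dtau, dv/dtau) = (-0.047707, 1.520862); Gamma_uuu = 0.000000, Gamma_uuv = 0.000000, Gamma_uvv = -0.881867, Gamma_vuu = 0.000000, Gamma_vuv = 0.464737, Gamma_vvv = 0.000000; k4 = (-0.047707, 1.520862, 2.039777, 0.067438)
  Y <- Y + (h/6)(k1 + 2k2 + 2k3 + k4): u = -0.5149, v = -0.3487, du/dtau = -0.0476, dv/dtau = 1.5209
step 3:
  k1: at (u, v) = (-0.514917, -0.348724), (du/dtau, dv/dtau) = (-0.047648, 1.520870); Gamma_uuu = 0.000000, Gamma_uuv = 0.000000, Gamma_uvv = -0.881864, Gamma_vuu = 0.000000, Gamma_vuv = 0.464738, Gamma_vvv = 0.000000; k1 = (-0.047648, 1.520870, 2.039793, 0.067357)
  k2: at (u, v) = (-0.516109, -0.310702), (du/dtau, dv/dtau) = (0.003346, 1.522554); Gamma_uuu = 0.000000, Gamma_uuv = 0.000000, Gamma_uvv = -0.881376, Gamma_vuu = 0.000000, Gamma_vuv = 0.464996, Gamma_vvv = 0.000000; k2 = (0.003346, 1.522554, 2.043181, -0.004738)
  k3: at (u, v) = (-0.514834, -0.310660), (du/dtau, dv/dtau) = (0.003431, 1.520752); Gamma_uuu = 0.000000, Gamma_uuv = 0.000000, Gamma_uvv = -0.881899, Gamma_vuu = 0.000000, Gamma_vuv = 0.464720, Gamma_vvv = 0.000000; k3 = (0.003431, 1.520752, 2.039555, -0.004850)
  k4: at (u, v) = (-0.514746, -0.272686), (du/dtau, dv/dtau) = (0.054329, 1.520628); Gamma_uuu = 0.000000, Gamma_uuv = 0.000000, Gamma_uvv = -0.881935, Gamma_vuu = 0.000000, Gamma_vuv = 0.464701, Gamma_vvv = 0.000000; k4 = (0.054329, 1.520628, 2.039305, -0.076782)
  Y <- Y + (h/6)(k1 + 2k2 + 2k3 + k4): u = -0.5147, v = -0.2727, du/dtau = 0.0544, dv/dtau = 1.5206

Answer: u = -0.5147, v = -0.2727, du/dtau = 0.0544, dv/dtau = 1.5206


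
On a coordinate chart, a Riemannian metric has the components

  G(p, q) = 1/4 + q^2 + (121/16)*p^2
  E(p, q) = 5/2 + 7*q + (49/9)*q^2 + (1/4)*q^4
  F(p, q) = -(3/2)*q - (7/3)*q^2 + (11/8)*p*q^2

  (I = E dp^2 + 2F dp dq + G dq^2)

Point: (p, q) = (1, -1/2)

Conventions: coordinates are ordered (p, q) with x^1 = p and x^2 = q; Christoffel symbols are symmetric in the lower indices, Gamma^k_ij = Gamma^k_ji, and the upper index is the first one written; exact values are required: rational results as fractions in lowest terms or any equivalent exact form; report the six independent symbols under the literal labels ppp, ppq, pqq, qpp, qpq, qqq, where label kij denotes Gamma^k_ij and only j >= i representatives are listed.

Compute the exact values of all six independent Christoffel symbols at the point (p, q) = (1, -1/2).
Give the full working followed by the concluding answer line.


E = 217/576, F = 49/96, G = 129/16 at the point
E_p = 0, E_q = 103/72, F_p = 11/32, F_q = -13/24, G_p = 121/8, G_q = -1
EG - F^2 = 3199/1152;  g^inv = (1152/3199) * [[129/16, -49/96], [-49/96, 217/576]]
first-kind symbols [ij,l] = (1/2)(d_i g_jl + d_j g_il - d_l g_ij): [pp,p] = E_p/2 = 0, [pp,q] = F_p - E_q/2 = -107/288, [pq,p] = E_q/2 = 103/144, [pq,q] = G_p/2 = 121/16, [qq,p] = F_q - G_p/2 = -389/48, [qq,q] = G_q/2 = -1/2
Gamma^p_ij = (G*[ij,p] - F*[ij,q])/(EG - F^2), Gamma^q_ij = (E*[ij,q] - F*[ij,p])/(EG - F^2)

Answer: Gamma_ppp = 749/10968, Gamma_ppq = 8787/12796, Gamma_pqq = -149955/6398, Gamma_qpp = -3317/65808, Gamma_qpq = 9811/10968, Gamma_qqq = 2599/1828


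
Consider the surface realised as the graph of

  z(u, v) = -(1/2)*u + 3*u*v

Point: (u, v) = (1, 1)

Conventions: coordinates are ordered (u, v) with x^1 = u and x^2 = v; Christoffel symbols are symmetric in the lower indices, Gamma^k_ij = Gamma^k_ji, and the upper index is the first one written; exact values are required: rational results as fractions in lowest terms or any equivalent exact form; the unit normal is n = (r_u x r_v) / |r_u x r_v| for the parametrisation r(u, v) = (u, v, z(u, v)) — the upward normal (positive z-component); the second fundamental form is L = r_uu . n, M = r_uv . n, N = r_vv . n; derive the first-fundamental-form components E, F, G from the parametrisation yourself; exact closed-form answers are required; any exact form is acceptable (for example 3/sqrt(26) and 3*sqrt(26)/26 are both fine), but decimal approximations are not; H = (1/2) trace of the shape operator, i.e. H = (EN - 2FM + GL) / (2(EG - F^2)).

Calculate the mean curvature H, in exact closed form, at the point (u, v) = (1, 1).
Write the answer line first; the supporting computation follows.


Answer: H = -36*sqrt(65)/845

z_u = 5/2, z_v = 3, z_uu = 0, z_uv = 3, z_vv = 0
E = 29/4, F = 15/2, G = 10; answer radicand W^2 = 65/4
unnormalised second-form numerators: l = 0, m = 3, n = 0; L = l/sqrt(65/4), and similarly M = m/sqrt(W^2), N = n/sqrt(W^2)
H = (E*n - 2*F*m + G*l) / (2*(EG - F^2)*sqrt(W^2)); E*n - 2*F*m + G*l = -45, EG - F^2 = 65/4, so H = (-18/13)/sqrt(65/4)


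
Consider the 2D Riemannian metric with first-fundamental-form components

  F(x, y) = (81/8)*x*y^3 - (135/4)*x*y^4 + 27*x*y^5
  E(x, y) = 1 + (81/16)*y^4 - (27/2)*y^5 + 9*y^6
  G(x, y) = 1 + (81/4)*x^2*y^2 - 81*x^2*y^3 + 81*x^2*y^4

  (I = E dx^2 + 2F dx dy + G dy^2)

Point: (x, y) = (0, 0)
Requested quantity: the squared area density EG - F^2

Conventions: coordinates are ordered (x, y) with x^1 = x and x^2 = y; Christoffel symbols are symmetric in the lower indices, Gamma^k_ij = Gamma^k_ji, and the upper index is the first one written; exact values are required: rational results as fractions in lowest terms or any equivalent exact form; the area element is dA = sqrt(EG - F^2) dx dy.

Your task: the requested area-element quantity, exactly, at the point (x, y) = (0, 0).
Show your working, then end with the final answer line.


E = 1, F = 0, G = 1; EG - F^2 = 1

Answer: EG - F^2 = 1


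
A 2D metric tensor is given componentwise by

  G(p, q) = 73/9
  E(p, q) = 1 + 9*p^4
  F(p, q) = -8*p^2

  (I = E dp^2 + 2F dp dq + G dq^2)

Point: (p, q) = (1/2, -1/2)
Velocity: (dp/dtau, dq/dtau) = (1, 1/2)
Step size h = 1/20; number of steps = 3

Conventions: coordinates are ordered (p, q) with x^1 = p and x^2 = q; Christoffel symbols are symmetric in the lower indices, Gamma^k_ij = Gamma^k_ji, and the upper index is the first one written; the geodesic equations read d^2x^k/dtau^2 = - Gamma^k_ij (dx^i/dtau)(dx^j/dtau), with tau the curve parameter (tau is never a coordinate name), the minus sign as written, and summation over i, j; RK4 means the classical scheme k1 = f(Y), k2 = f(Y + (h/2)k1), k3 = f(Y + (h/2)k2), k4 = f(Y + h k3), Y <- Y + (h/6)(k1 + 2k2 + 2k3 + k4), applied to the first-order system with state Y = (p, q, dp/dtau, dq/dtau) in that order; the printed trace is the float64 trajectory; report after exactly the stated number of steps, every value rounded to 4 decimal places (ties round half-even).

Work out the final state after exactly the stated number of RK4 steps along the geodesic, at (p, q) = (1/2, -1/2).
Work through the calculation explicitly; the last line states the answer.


f(Y) = (dp/dtau, dq/dtau, -Gamma^p_ij Y'^i Y'^j, -Gamma^q_ij Y'^i Y'^j) with the Gammas evaluated at the stage position; h = 0.050000; intermediate values shown to 6 dp
step 0: p = 0.5000, q = -0.5000, dp/dtau = 1.0000, dq/dtau = 0.5000
step 1:
  k1: at (p, q) = (0.500000, -0.500000), (dp/dtau, dq/dtau) = (1.000000, 0.500000); Gamma_ppp = 0.259408, Gamma_ppq = 0.000000, Gamma_pqq = 0.000000, Gamma_qpp = -0.922338, Gamma_qpq = 0.000000, Gamma_qqq = 0.000000; k1 = (1.000000, 0.500000, -0.259408, 0.922338)
  k2: at (p, q) = (0.525000, -0.487500), (dp/dtau, dq/dtau) = (0.993515, 0.523058); Gamma_ppp = 0.296158, Gamma_ppq = 0.000000, Gamma_pqq = 0.000000, Gamma_qpp = -0.955106, Gamma_qpq = 0.000000, Gamma_qqq = 0.000000; k2 = (0.993515, 0.523058, -0.292329, 0.942758)
  k3: at (p, q) = (0.524838, -0.486924), (dp/dtau, dq/dtau) = (0.992692, 0.523569); Gamma_ppp = 0.295912, Gamma_ppq = 0.000000, Gamma_pqq = 0.000000, Gamma_qpp = -0.954903, Gamma_qpq = 0.000000, Gamma_qqq = 0.000000; k3 = (0.992692, 0.523569, -0.291602, 0.940997)
  k4: at (p, q) = (0.549635, -0.473822), (dp/dtau, dq/dtau) = (0.985420, 0.547050); Gamma_ppp = 0.334597, Gamma_ppq = 0.000000, Gamma_pqq = 0.000000, Gamma_qpp = -0.984514, Gamma_qpq = 0.000000, Gamma_qqq = 0.000000; k4 = (0.985420, 0.547050, -0.324912, 0.956015)
  Y <- Y + (h/6)(k1 + 2k2 + 2k3 + k4): p = 0.5496, q = -0.4738, dp/dtau = 0.9854, dq/dtau = 0.5470
step 2:
  k1: at (p, q) = (0.549649, -0.473831), (dp/dtau, dq/dtau) = (0.985398, 0.547049); Gamma_ppp = 0.334620, Gamma_ppq = 0.000000, Gamma_pqq = 0.000000, Gamma_qpp = -0.984530, Gamma_qpq = 0.000000, Gamma_qqq = 0.000000; k1 = (0.985398, 0.547049, -0.324919, 0.955989)
  k2: at (p, q) = (0.574284, -0.460155), (dp/dtau, dq/dtau) = (0.977276, 0.570949); Gamma_ppp = 0.375047, Gamma_ppq = 0.000000, Gamma_pqq = 0.000000, Gamma_qpp = -1.010836, Gamma_qpq = 0.000000, Gamma_qqq = 0.000000; k2 = (0.977276, 0.570949, -0.358196, 0.965417)
  k3: at (p, q) = (0.574080, -0.459557), (dp/dtau, dq/dtau) = (0.976444, 0.571184); Gamma_ppp = 0.374707, Gamma_ppq = 0.000000, Gamma_pqq = 0.000000, Gamma_qpp = -1.010633, Gamma_qpq = 0.000000, Gamma_qqq = 0.000000; k3 = (0.976444, 0.571184, -0.357261, 0.963580)
  k4: at (p, q) = (0.598471, -0.445272), (dp/dtau, dq/dtau) = (0.967535, 0.595228); Gamma_ppp = 0.416413, Gamma_ppq = 0.000000, Gamma_pqq = 0.000000, Gamma_qpp = -1.033443, Gamma_qpq = 0.000000, Gamma_qqq = 0.000000; k4 = (0.967535, 0.595228, -0.389815, 0.967431)
  Y <- Y + (h/6)(k1 + 2k2 + 2k3 + k4): p = 0.5985, q = -0.4453, dp/dtau = 0.9675, dq/dtau = 0.5952
step 3:
  k1: at (p, q) = (0.598485, -0.445276), (dp/dtau, dq/dtau) = (0.967518, 0.595227); Gamma_ppp = 0.416438, Gamma_ppq = 0.000000, Gamma_pqq = 0.000000, Gamma_qpp = -1.033455, Gamma_qpq = 0.000000, Gamma_qqq = 0.000000; k1 = (0.967518, 0.595227, -0.389824, 0.967408)
  k2: at (p, q) = (0.622673, -0.430396), (dp/dtau, dq/dtau) = (0.957772, 0.619413); Gamma_ppp = 0.459172, Gamma_ppq = 0.000000, Gamma_pqq = 0.000000, Gamma_qpp = -1.052694, Gamma_qpq = 0.000000, Gamma_qqq = 0.000000; k2 = (0.957772, 0.619413, -0.421211, 0.965666)
  k3: at (p, q) = (0.622429, -0.429791), (dp/dtau, dq/dtau) = (0.956988, 0.619369); Gamma_ppp = 0.458735, Gamma_ppq = 0.000000, Gamma_pqq = 0.000000, Gamma_qpp = -1.052518, Gamma_qpq = 0.000000, Gamma_qqq = 0.000000; k3 = (0.956988, 0.619369, -0.420122, 0.963923)
  k4: at (p, q) = (0.646334, -0.414308), (dp/dtau, dq/dtau) = (0.946512, 0.643423); Gamma_ppp = 0.501986, Gamma_ppq = 0.000000, Gamma_pqq = 0.000000, Gamma_qpp = -1.068130, Gamma_qpq = 0.000000, Gamma_qqq = 0.000000; k4 = (0.946512, 0.643423, -0.449721, 0.956922)
  Y <- Y + (h/6)(k1 + 2k2 + 2k3 + k4): p = 0.6463, q = -0.4143, dp/dtau = 0.9465, dq/dtau = 0.6434

Answer: p = 0.6463, q = -0.4143, dp/dtau = 0.9465, dq/dtau = 0.6434


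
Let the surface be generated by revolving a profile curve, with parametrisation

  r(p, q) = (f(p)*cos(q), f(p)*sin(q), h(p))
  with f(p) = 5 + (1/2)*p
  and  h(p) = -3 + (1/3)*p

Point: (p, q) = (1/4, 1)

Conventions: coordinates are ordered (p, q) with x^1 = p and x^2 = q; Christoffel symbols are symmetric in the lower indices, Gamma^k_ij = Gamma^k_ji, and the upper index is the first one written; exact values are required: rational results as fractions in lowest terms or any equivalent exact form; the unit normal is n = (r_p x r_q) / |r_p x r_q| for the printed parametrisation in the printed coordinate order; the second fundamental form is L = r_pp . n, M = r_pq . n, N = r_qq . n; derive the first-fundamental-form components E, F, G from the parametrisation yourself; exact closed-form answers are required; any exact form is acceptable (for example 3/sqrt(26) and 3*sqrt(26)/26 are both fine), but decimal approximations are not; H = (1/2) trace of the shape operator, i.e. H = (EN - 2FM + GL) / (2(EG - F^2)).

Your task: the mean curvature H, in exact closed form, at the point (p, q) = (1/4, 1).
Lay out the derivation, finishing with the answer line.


f = 41/8, f' = 1/2, f'' = 0, h' = 1/3, h'' = 0
E = 13/36, F = 0, G = 1681/64; answer radicand W^2 = 13/36
unnormalised second-form numerators: l = 0, m = 0, n = 41/24; L = l/sqrt(13/36), and similarly M = m/sqrt(W^2), N = n/sqrt(W^2)
H = (E*n - 2*F*m + G*l) / (2*(EG - F^2)*sqrt(W^2)); E*n - 2*F*m + G*l = 533/864, EG - F^2 = 21853/2304, so H = (4/123)/sqrt(13/36)

Answer: H = 8*sqrt(13)/533


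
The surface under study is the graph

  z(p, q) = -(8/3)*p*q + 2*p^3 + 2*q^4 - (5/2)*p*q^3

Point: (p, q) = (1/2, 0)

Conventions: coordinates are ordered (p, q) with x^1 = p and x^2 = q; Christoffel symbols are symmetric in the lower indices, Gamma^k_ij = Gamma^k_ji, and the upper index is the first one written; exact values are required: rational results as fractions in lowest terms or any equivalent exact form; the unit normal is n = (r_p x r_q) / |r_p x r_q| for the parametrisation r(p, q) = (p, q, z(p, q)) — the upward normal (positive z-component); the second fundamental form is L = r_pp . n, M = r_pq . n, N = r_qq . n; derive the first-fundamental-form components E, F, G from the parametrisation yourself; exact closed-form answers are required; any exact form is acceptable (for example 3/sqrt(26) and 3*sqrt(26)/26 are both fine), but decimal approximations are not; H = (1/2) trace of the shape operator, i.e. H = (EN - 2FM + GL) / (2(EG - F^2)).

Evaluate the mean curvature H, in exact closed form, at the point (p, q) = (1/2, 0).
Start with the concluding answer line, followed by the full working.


Answer: H = 648*sqrt(181)/32761

z_p = 3/2, z_q = -4/3, z_pp = 6, z_pq = -8/3, z_qq = 0
E = 13/4, F = -2, G = 25/9; answer radicand W^2 = 181/36
unnormalised second-form numerators: l = 6, m = -8/3, n = 0; L = l/sqrt(181/36), and similarly M = m/sqrt(W^2), N = n/sqrt(W^2)
H = (E*n - 2*F*m + G*l) / (2*(EG - F^2)*sqrt(W^2)); E*n - 2*F*m + G*l = 6, EG - F^2 = 181/36, so H = (108/181)/sqrt(181/36)


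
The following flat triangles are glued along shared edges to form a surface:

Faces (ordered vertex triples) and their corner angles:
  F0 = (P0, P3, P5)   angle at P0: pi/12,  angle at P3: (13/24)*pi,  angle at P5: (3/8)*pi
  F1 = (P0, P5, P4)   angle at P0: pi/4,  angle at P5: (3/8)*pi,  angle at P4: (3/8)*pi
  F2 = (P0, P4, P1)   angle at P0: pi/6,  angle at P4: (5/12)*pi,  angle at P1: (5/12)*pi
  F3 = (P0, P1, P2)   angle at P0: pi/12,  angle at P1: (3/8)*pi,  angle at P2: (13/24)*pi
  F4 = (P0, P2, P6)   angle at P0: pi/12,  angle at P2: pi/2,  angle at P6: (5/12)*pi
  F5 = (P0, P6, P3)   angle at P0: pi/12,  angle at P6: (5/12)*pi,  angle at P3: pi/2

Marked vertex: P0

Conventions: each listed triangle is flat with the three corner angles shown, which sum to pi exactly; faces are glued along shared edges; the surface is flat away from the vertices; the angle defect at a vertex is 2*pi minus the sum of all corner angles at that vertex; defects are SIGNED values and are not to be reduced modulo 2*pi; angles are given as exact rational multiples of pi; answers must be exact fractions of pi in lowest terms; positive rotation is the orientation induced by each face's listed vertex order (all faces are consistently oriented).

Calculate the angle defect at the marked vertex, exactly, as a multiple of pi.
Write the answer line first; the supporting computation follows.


Answer: defect(P0) = (5/4)*pi

Sum of corner angles at P0: (3/4)*pi
defect = 2*pi - (3/4)*pi


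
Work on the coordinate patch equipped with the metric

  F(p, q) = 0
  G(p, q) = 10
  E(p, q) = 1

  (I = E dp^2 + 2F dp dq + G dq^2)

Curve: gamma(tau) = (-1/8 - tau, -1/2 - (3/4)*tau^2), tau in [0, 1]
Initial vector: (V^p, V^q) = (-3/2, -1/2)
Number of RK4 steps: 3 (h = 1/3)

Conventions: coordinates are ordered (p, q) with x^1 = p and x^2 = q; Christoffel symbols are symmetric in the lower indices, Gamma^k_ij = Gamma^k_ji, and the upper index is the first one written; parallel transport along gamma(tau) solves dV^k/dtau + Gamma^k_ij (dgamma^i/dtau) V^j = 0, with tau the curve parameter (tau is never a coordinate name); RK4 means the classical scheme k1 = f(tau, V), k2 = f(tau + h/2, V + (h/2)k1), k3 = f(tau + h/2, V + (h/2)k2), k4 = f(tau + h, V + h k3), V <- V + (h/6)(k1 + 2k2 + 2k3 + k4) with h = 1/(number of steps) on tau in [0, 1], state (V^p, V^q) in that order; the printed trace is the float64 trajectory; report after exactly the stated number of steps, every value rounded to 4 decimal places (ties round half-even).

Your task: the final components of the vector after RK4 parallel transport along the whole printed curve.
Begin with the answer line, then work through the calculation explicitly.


Answer: V^p = -1.5000, V^q = -0.5000

gamma'(tau) = (-1, -(3/2)*tau); f(tau, V)^k = -Gamma^k_ij(gamma(tau)) gamma'^i(tau) V^j; h = 1/3; intermediate values shown to 6 dp
curve data and Christoffel symbols at the stage parameters:
  tau = 0.000000: gamma = (-0.125000, -0.500000), gamma' = (-1.000000, 0.000000); Gamma_ppp = 0.000000, Gamma_ppq = 0.000000, Gamma_pqq = 0.000000, Gamma_qpp = 0.000000, Gamma_qpq = 0.000000, Gamma_qqq = 0.000000
  tau = 0.166667: gamma = (-0.291667, -0.520833), gamma' = (-1.000000, -0.250000); Gamma_ppp = 0.000000, Gamma_ppq = 0.000000, Gamma_pqq = 0.000000, Gamma_qpp = 0.000000, Gamma_qpq = 0.000000, Gamma_qqq = 0.000000
  tau = 0.333333: gamma = (-0.458333, -0.583333), gamma' = (-1.000000, -0.500000); Gamma_ppp = 0.000000, Gamma_ppq = 0.000000, Gamma_pqq = 0.000000, Gamma_qpp = 0.000000, Gamma_qpq = 0.000000, Gamma_qqq = 0.000000
  tau = 0.500000: gamma = (-0.625000, -0.687500), gamma' = (-1.000000, -0.750000); Gamma_ppp = 0.000000, Gamma_ppq = 0.000000, Gamma_pqq = 0.000000, Gamma_qpp = 0.000000, Gamma_qpq = 0.000000, Gamma_qqq = 0.000000
  tau = 0.666667: gamma = (-0.791667, -0.833333), gamma' = (-1.000000, -1.000000); Gamma_ppp = 0.000000, Gamma_ppq = 0.000000, Gamma_pqq = 0.000000, Gamma_qpp = 0.000000, Gamma_qpq = 0.000000, Gamma_qqq = 0.000000
  tau = 0.833333: gamma = (-0.958333, -1.020833), gamma' = (-1.000000, -1.250000); Gamma_ppp = 0.000000, Gamma_ppq = 0.000000, Gamma_pqq = 0.000000, Gamma_qpp = 0.000000, Gamma_qpq = 0.000000, Gamma_qqq = 0.000000
  tau = 1.000000: gamma = (-1.125000, -1.250000), gamma' = (-1.000000, -1.500000); Gamma_ppp = 0.000000, Gamma_ppq = 0.000000, Gamma_pqq = 0.000000, Gamma_qpp = 0.000000, Gamma_qpq = 0.000000, Gamma_qqq = 0.000000
step 0: V^p = -1.5000, V^q = -0.5000
step 1: k1 = (0.000000, 0.000000), k2 = (0.000000, 0.000000), k3 = (0.000000, 0.000000), k4 = (0.000000, 0.000000); V <- V + (h/6)(k1 + 2k2 + 2k3 + k4): V^p = -1.5000, V^q = -0.5000
step 2: k1 = (0.000000, 0.000000), k2 = (0.000000, 0.000000), k3 = (0.000000, 0.000000), k4 = (0.000000, 0.000000); V <- V + (h/6)(k1 + 2k2 + 2k3 + k4): V^p = -1.5000, V^q = -0.5000
step 3: k1 = (0.000000, 0.000000), k2 = (0.000000, 0.000000), k3 = (0.000000, 0.000000), k4 = (0.000000, 0.000000); V <- V + (h/6)(k1 + 2k2 + 2k3 + k4): V^p = -1.5000, V^q = -0.5000


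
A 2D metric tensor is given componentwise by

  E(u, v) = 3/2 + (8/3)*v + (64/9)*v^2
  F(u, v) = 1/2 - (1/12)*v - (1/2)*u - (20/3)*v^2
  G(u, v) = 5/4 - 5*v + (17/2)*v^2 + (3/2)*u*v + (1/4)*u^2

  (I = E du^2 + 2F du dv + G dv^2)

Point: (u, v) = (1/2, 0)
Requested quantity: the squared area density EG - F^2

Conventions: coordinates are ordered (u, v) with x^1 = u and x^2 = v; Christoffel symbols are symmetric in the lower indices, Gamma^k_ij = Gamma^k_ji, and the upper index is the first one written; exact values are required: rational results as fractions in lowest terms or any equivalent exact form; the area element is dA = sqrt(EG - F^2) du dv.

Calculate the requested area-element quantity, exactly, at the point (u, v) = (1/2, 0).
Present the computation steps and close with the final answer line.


E = 3/2, F = 1/4, G = 21/16; EG - F^2 = 61/32

Answer: EG - F^2 = 61/32


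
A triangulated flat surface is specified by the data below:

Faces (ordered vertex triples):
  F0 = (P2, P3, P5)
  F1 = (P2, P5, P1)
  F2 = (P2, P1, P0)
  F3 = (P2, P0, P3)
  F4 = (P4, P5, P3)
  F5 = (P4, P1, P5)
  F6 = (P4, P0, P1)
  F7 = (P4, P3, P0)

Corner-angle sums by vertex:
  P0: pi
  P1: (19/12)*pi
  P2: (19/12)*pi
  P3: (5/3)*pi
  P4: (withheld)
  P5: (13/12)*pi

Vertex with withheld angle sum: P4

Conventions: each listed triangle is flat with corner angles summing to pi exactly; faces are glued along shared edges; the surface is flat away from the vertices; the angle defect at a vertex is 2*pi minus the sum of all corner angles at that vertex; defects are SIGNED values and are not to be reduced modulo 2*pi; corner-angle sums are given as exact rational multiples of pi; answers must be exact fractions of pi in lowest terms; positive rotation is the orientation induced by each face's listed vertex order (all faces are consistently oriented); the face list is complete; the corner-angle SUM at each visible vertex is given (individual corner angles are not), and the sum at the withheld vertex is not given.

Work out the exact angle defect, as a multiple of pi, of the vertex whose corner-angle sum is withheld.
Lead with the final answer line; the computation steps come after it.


Answer: defect(P4) = (11/12)*pi

V = 6, E = 12, F = 8; chi = V - E + F = 2
Gauss-Bonnet: total defect = 2*pi*chi = 4*pi; visible defects sum to (37/12)*pi


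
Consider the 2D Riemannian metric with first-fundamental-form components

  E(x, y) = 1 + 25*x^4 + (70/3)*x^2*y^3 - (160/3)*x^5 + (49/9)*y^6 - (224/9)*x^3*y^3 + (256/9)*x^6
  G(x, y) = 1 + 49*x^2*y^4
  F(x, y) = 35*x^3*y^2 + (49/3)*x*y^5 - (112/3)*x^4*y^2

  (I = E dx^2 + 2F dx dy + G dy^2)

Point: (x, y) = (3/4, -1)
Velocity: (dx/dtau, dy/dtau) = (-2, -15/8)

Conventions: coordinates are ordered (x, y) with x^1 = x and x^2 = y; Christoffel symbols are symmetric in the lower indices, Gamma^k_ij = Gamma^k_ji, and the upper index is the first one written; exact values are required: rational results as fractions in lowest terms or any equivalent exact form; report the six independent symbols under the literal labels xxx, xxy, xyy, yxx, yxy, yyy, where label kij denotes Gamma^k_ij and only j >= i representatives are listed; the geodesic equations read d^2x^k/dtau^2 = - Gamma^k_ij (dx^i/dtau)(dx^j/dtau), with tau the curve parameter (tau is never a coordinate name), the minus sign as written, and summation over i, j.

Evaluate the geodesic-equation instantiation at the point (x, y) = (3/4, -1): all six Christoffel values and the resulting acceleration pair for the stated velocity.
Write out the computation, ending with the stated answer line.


E = 9529/2304, F = -595/64, G = 457/16 at the point
E_x = 85/16, E_y = -595/24, F_x = -973/48, F_y = 1771/32, G_x = 147/2, G_y = -441/4
EG - F^2 = 73033/2304;  g^inv = (2304/73033) * [[457/16, 595/64], [595/64, 9529/2304]]
first-kind symbols [ij,l] = (1/2)(d_i g_jl + d_j g_il - d_l g_ij): [xx,x] = E_x/2 = 85/32, [xx,y] = F_x - E_y/2 = -63/8, [xy,x] = E_y/2 = -595/48, [xy,y] = G_x/2 = 147/4, [yy,x] = F_y - G_x/2 = 595/32, [yy,y] = G_y/2 = -441/8
Gamma^x_ij = (G*[ij,x] - F*[ij,y])/(EG - F^2), Gamma^y_ij = (E*[ij,y] - F*[ij,x])/(EG - F^2)
Gamma_xxx = 6120/73033, Gamma_xxy = -28560/73033, Gamma_xyy = 42840/73033, Gamma_yxx = -18144/73033, Gamma_yxy = 84672/73033, Gamma_yyy = -127008/73033
d^2x/dtau^2 = -(Gamma_xxx*(-2)^2 + 2*Gamma_xxy*(-2)*(-15/8) + Gamma_xyy*(-15/8)^2) = 312885/584264
d^2y/dtau^2 = -(Gamma_yxx*(-2)^2 + 2*Gamma_yxy*(-2)*(-15/8) + Gamma_yyy*(-15/8)^2) = -231903/146066

Answer: Gamma_xxx = 6120/73033, Gamma_xxy = -28560/73033, Gamma_xyy = 42840/73033, Gamma_yxx = -18144/73033, Gamma_yxy = 84672/73033, Gamma_yyy = -127008/73033; accelerations (d^2x/dtau^2, d^2y/dtau^2) = (312885/584264, -231903/146066)


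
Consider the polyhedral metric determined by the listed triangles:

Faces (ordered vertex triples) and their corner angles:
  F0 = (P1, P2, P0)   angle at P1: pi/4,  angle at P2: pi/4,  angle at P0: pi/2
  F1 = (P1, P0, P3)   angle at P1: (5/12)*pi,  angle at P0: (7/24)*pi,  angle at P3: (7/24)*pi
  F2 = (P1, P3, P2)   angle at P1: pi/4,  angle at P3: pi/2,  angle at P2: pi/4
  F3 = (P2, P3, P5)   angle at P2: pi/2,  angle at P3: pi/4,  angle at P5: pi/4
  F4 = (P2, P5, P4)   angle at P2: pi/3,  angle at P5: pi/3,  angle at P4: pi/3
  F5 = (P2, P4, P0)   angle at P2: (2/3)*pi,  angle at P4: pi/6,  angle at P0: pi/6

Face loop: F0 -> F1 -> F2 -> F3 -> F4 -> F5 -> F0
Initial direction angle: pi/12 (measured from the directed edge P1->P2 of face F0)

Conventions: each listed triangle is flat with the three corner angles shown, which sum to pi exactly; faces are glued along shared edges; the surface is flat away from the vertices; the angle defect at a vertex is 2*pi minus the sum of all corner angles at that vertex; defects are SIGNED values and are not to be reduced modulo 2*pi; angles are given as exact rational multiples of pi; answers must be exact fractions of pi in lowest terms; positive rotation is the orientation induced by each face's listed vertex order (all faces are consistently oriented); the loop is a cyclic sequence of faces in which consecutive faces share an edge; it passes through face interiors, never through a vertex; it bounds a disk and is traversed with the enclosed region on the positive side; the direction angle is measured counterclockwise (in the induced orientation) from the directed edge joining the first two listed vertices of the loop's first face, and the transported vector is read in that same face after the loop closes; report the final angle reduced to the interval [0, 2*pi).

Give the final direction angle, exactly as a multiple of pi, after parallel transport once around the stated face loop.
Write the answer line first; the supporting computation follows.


Answer: final direction angle = (7/6)*pi

enclosed vertex P1: corner angles sum to (11/12)*pi, defect = 2*pi - (11/12)*pi = (13/12)*pi
enclosed vertex P2: corner angles sum to 2*pi, defect = 2*pi - 2*pi = 0
the rotation equals the total enclosed defect, so the final angle is initial + defects (mod 2*pi)
final angle = pi/12 + (13/12)*pi = (7/6)*pi (mod 2*pi)


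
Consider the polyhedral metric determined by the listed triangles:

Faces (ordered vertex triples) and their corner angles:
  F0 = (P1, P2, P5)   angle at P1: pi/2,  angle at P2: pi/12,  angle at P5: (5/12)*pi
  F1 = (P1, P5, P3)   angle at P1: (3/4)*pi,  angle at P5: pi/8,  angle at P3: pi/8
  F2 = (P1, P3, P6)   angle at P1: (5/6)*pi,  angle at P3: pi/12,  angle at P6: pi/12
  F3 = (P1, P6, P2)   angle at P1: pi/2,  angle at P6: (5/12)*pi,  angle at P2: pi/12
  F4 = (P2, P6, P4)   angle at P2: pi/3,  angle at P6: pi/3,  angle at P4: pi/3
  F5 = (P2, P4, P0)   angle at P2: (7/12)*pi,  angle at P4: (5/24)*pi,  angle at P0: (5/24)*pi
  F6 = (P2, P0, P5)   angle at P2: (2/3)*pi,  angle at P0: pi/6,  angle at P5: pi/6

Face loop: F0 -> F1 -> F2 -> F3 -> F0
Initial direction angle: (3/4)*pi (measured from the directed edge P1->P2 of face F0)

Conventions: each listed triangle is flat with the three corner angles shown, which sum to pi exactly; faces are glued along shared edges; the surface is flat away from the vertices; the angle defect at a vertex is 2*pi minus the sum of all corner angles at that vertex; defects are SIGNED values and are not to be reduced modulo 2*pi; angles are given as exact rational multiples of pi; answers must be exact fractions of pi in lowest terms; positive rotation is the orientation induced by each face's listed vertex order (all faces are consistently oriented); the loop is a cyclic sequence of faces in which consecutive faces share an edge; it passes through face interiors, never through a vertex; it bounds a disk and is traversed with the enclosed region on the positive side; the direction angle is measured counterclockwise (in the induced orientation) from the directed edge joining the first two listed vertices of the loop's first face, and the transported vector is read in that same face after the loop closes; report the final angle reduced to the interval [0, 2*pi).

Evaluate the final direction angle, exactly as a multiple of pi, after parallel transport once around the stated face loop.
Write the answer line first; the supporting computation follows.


Answer: final direction angle = pi/6

enclosed vertex P1: corner angles sum to (31/12)*pi, defect = 2*pi - (31/12)*pi = (-7/12)*pi
transport around the loop rotates by the sum of enclosed defects; add to the initial angle mod 2*pi
final angle = (3/4)*pi - (7/12)*pi = pi/6 (mod 2*pi)


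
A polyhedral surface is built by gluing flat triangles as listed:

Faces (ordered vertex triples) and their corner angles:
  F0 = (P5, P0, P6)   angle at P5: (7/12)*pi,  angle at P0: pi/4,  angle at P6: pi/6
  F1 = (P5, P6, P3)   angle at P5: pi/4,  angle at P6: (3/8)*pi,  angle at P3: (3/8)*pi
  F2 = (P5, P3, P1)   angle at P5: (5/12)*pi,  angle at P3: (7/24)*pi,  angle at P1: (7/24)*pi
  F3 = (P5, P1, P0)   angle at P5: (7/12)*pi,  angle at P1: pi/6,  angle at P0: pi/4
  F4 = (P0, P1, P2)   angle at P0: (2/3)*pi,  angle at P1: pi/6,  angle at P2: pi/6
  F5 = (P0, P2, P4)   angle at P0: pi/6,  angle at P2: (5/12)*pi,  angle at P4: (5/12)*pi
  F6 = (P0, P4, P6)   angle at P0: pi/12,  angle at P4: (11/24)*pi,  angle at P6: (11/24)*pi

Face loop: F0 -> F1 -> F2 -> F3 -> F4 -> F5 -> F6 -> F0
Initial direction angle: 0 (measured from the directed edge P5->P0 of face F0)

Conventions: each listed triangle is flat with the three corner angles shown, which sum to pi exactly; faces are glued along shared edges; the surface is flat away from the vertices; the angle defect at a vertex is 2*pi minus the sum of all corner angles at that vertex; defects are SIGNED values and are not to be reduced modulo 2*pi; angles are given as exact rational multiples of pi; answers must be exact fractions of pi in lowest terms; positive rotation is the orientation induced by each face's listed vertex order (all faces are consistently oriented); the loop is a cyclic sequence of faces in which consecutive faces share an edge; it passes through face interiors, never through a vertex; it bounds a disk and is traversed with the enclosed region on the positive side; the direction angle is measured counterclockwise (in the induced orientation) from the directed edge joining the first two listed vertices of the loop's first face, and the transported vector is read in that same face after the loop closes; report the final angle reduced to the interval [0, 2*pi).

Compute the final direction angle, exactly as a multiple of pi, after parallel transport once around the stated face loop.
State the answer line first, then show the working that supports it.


Answer: final direction angle = (3/4)*pi

enclosed vertex P0: corner angles sum to (17/12)*pi, defect = 2*pi - (17/12)*pi = (7/12)*pi
enclosed vertex P5: corner angles sum to (11/6)*pi, defect = 2*pi - (11/6)*pi = pi/6
holonomy = initial angle + sum of enclosed defects (mod 2*pi), positive in the induced orientation
final angle = 0 + (3/4)*pi = (3/4)*pi (mod 2*pi)


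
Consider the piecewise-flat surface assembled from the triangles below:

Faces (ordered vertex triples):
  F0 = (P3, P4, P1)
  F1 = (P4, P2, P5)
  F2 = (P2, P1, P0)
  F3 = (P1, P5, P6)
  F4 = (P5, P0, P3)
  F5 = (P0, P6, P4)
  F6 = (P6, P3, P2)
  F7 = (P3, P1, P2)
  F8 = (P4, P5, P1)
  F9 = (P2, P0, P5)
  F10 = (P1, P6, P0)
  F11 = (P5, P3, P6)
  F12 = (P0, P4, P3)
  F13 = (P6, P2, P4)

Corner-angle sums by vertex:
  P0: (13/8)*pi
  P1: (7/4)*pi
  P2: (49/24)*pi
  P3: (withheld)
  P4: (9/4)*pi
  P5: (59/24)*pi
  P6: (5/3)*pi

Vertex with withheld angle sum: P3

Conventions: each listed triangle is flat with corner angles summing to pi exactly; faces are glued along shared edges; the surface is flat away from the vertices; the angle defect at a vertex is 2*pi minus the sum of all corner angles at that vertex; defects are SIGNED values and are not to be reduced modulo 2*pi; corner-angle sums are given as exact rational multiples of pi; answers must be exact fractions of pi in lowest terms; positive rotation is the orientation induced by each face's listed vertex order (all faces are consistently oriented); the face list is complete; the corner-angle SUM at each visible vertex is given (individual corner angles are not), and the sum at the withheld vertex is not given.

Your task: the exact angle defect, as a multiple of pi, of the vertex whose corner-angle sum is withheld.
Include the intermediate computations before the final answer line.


V = 7, E = 21, F = 14; chi = V - E + F = 0
Gauss-Bonnet: total defect = 2*pi*chi = 0; visible defects sum to (5/24)*pi

Answer: defect(P3) = (-5/24)*pi


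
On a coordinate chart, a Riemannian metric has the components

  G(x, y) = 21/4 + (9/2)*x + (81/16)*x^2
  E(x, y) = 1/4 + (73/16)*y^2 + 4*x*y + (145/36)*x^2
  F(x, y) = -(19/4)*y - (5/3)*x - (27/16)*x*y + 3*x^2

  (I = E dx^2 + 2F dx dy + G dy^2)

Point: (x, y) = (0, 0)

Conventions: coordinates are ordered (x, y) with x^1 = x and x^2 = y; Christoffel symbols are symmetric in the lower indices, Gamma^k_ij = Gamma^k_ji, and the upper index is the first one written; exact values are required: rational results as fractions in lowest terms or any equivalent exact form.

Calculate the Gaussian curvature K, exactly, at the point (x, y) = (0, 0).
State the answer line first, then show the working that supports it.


Answer: K = -1159/147

E = 1/4, F = 0, G = 21/4, EG - F^2 = 21/16 at the point
E_x = 0, E_y = 0, F_x = -5/3, F_y = -19/4, G_x = 9/2, G_y = 0
E_yy = 73/8, F_xy = -27/16, G_xx = 81/8
By Brioschi, K is (det M1 - det M2) divided by (EG - F^2) squared.
M1 = [[-E_yy/2 + F_xy - G_xx/2, E_x/2, F_x - E_y/2], [F_y - G_x/2, E, F], [G_y/2, F, G]] = [[-181/16, 0, -5/3], [-7, 1/4, 0], [0, 0, 21/4]]; det M1 = -3801/256
M2 = [[0, E_y/2, G_x/2], [E_y/2, E, F], [G_x/2, F, G]] = [[0, 0, 9/4], [0, 1/4, 0], [9/4, 0, 21/4]]; det M2 = -81/64
det M1 - det M2 = -3477/256; K = -3477/256 / (21/16)^2 = -1159/147


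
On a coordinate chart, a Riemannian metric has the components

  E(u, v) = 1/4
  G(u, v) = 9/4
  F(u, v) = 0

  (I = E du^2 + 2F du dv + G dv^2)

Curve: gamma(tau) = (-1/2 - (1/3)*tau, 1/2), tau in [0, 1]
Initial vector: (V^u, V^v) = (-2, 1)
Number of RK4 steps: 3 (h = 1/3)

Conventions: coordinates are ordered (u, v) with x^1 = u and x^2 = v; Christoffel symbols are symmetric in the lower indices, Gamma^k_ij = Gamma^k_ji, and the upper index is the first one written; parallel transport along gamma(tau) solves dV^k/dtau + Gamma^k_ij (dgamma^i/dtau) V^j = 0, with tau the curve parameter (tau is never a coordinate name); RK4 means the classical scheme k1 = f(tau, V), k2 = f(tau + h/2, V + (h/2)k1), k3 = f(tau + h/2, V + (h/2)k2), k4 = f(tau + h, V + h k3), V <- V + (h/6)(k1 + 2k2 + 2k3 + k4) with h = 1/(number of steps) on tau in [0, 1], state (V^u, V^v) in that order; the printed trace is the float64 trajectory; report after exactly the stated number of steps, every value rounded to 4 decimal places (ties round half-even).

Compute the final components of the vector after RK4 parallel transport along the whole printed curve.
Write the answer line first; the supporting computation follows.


Answer: V^u = -2.0000, V^v = 1.0000

gamma'(tau) = (-1/3, 0); f(tau, V)^k = -Gamma^k_ij(gamma(tau)) gamma'^i(tau) V^j; h = 1/3; intermediate values shown to 6 dp
curve data and Christoffel symbols at the stage parameters:
  tau = 0.000000: gamma = (-0.500000, 0.500000), gamma' = (-0.333333, 0.000000); Gamma_uuu = 0.000000, Gamma_uuv = 0.000000, Gamma_uvv = 0.000000, Gamma_vuu = 0.000000, Gamma_vuv = 0.000000, Gamma_vvv = 0.000000
  tau = 0.166667: gamma = (-0.555556, 0.500000), gamma' = (-0.333333, 0.000000); Gamma_uuu = 0.000000, Gamma_uuv = 0.000000, Gamma_uvv = 0.000000, Gamma_vuu = 0.000000, Gamma_vuv = 0.000000, Gamma_vvv = 0.000000
  tau = 0.333333: gamma = (-0.611111, 0.500000), gamma' = (-0.333333, 0.000000); Gamma_uuu = 0.000000, Gamma_uuv = 0.000000, Gamma_uvv = 0.000000, Gamma_vuu = 0.000000, Gamma_vuv = 0.000000, Gamma_vvv = 0.000000
  tau = 0.500000: gamma = (-0.666667, 0.500000), gamma' = (-0.333333, 0.000000); Gamma_uuu = 0.000000, Gamma_uuv = 0.000000, Gamma_uvv = 0.000000, Gamma_vuu = 0.000000, Gamma_vuv = 0.000000, Gamma_vvv = 0.000000
  tau = 0.666667: gamma = (-0.722222, 0.500000), gamma' = (-0.333333, 0.000000); Gamma_uuu = 0.000000, Gamma_uuv = 0.000000, Gamma_uvv = 0.000000, Gamma_vuu = 0.000000, Gamma_vuv = 0.000000, Gamma_vvv = 0.000000
  tau = 0.833333: gamma = (-0.777778, 0.500000), gamma' = (-0.333333, 0.000000); Gamma_uuu = 0.000000, Gamma_uuv = 0.000000, Gamma_uvv = 0.000000, Gamma_vuu = 0.000000, Gamma_vuv = 0.000000, Gamma_vvv = 0.000000
  tau = 1.000000: gamma = (-0.833333, 0.500000), gamma' = (-0.333333, 0.000000); Gamma_uuu = 0.000000, Gamma_uuv = 0.000000, Gamma_uvv = 0.000000, Gamma_vuu = 0.000000, Gamma_vuv = 0.000000, Gamma_vvv = 0.000000
step 0: V^u = -2.0000, V^v = 1.0000
step 1: k1 = (0.000000, 0.000000), k2 = (0.000000, 0.000000), k3 = (0.000000, 0.000000), k4 = (0.000000, 0.000000); V <- V + (h/6)(k1 + 2k2 + 2k3 + k4): V^u = -2.0000, V^v = 1.0000
step 2: k1 = (0.000000, 0.000000), k2 = (0.000000, 0.000000), k3 = (0.000000, 0.000000), k4 = (0.000000, 0.000000); V <- V + (h/6)(k1 + 2k2 + 2k3 + k4): V^u = -2.0000, V^v = 1.0000
step 3: k1 = (0.000000, 0.000000), k2 = (0.000000, 0.000000), k3 = (0.000000, 0.000000), k4 = (0.000000, 0.000000); V <- V + (h/6)(k1 + 2k2 + 2k3 + k4): V^u = -2.0000, V^v = 1.0000
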